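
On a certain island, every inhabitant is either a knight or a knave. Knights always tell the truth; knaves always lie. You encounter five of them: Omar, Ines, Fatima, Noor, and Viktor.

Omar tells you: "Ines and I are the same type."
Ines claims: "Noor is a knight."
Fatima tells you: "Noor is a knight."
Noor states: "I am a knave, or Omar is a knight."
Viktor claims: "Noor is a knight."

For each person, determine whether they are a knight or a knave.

Omar: knight, Ines: knight, Fatima: knight, Noor: knight, Viktor: knight

Consider Omar. Suppose Omar is a knave.
Then whichever role Noor has, Noor's statement has the wrong truth value — contradiction.
So Omar is a knight.
With that fixed, Noor's statement is true, so Noor is a knight.
With that fixed, Viktor's statement is true, so Viktor is a knight.
With that fixed, Ines's statement is true, so Ines is a knight.
With that fixed, Fatima's statement is true, so Fatima is a knight.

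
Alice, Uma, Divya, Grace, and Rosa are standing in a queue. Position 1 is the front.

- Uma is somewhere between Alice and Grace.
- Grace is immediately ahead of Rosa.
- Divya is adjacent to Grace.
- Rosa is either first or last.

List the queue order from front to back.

From clue 1: Uma is in {2,3,4}.
From clues 1–3: Alice is in {1,5}.
From clues 1–4: Alice → position 1, Uma → position 2, Divya → position 3, Grace → position 4, Rosa → position 5.

Alice, Uma, Divya, Grace, Rosa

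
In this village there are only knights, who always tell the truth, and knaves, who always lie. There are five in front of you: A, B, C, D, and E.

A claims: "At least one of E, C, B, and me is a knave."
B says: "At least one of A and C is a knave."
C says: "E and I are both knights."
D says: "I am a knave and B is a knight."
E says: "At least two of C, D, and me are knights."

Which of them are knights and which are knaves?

A: knight, B: knave, C: knight, D: knave, E: knight

Consider A. Suppose A is a knave.
Then A's own statement would have to be false, but it can't be — contradiction.
So A is a knight.
Consider B. Suppose B is a knight.
Then whichever role D has, D's statement has the wrong truth value — contradiction.
So B is a knave.
With that fixed, D's statement is false, so D is a knave.
Consider C. Suppose C is a knave.
Then B's statement comes out true, contradicting B being a knave.
So C is a knight.
Consider E. Suppose E is a knave.
Then C's statement comes out false, contradicting C being a knight.
So E is a knight.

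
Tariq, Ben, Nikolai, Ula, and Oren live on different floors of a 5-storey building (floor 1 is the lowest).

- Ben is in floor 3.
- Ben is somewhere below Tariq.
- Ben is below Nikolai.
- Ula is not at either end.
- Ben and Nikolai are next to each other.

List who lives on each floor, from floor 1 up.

Oren, Ula, Ben, Nikolai, Tariq

From clue 1: Ben → floor 3.
From clues 1–2: Tariq is in {4,5}.
From clues 1–4: Oren → floor 1, Ula → floor 2.
From clues 1–5: Nikolai → floor 4, Tariq → floor 5.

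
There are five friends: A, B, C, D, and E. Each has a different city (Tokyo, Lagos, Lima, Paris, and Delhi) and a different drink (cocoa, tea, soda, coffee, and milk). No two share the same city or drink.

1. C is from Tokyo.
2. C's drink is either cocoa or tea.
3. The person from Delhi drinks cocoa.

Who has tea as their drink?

C

With clues 1–3, A, B, D, and E are impossible for the one with drink tea.
That leaves C.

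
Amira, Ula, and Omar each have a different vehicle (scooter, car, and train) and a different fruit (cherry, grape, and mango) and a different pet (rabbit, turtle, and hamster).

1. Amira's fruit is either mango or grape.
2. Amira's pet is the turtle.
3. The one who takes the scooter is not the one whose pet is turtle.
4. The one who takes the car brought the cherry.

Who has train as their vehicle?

With clues 1–4, Omar and Ula are impossible for the one with vehicle train.
That leaves Amira.

Amira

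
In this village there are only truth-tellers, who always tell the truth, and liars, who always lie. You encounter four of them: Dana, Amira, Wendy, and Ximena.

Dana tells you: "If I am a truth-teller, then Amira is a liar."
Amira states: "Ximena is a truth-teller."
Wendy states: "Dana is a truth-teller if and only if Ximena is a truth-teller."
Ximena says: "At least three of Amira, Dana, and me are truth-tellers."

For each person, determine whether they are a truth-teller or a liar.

Dana: truth-teller, Amira: liar, Wendy: liar, Ximena: liar

Consider Dana. Suppose Dana is a liar.
Then Dana's own statement would have to be false, but it can't be — contradiction.
So Dana is a truth-teller.
Consider Amira. Suppose Amira is a truth-teller.
Then Dana's statement comes out false, contradicting Dana being a truth-teller.
So Amira is a liar.
With that fixed, Ximena's statement is false, so Ximena is a liar.
With that fixed, Wendy's statement is false, so Wendy is a liar.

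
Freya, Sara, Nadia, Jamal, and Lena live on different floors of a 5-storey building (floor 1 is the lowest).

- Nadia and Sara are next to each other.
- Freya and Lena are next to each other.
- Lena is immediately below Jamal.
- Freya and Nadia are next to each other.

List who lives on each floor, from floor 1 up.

From clues 1–2: Jamal is in {1,3,5}.
From clues 1–3: Freya is in {1,3}.
From clues 1–4: Sara → floor 1, Nadia → floor 2, Freya → floor 3, Lena → floor 4, Jamal → floor 5.

Sara, Nadia, Freya, Lena, Jamal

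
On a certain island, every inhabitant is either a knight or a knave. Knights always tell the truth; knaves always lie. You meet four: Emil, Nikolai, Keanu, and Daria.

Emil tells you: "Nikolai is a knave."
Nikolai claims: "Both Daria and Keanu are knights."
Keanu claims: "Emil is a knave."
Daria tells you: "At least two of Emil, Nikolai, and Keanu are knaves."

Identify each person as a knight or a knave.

Emil: knight, Nikolai: knave, Keanu: knave, Daria: knight

Consider Emil. Suppose Emil is a knave.
Then no assignment of the remaining roles makes every statement match its speaker's type — contradiction.
So Emil is a knight.
With that fixed, Keanu's statement is false, so Keanu is a knave.
With that fixed, Nikolai's statement is false, so Nikolai is a knave.
With that fixed, Daria's statement is true, so Daria is a knight.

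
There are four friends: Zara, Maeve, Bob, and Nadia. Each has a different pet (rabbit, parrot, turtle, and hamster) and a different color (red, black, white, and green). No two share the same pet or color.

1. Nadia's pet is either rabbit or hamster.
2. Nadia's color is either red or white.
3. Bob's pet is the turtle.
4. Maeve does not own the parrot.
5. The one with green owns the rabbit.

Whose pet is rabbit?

Maeve

With clues 1–3, Bob is impossible for the one with pet rabbit.
With clues 1–4, Zara is impossible for the one with pet rabbit.
With clues 1–5, Nadia is impossible for the one with pet rabbit.
That leaves Maeve.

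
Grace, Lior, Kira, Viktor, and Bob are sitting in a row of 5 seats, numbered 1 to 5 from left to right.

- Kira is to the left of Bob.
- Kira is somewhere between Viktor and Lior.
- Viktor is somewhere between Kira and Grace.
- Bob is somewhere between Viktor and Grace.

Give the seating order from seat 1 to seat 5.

Lior, Kira, Viktor, Bob, Grace

From clue 1: Kira is in {1,2,3,4}.
From clues 1–2: Kira is in {2,3}.
From clues 1–4: Lior → seat 1, Kira → seat 2, Viktor → seat 3, Bob → seat 4, Grace → seat 5.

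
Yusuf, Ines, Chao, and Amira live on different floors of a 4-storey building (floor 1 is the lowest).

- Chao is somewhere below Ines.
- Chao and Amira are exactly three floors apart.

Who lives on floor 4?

Amira

With clue 1, Chao is ruled out for floor 4.
With clues 1–2, Ines and Yusuf are ruled out for floor 4.
So floor 4 is Amira.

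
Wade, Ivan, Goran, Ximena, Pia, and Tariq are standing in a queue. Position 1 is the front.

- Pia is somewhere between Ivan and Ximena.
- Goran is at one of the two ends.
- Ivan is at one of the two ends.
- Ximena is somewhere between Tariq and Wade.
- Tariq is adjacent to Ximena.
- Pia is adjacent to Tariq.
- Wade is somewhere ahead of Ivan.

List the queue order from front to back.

From clue 1: Pia is in {2,3,4,5}.
From clues 1–2: Goran is in {1,6}.
From clues 1–3: Ivan is in {1,6}.
From clues 1–6: Wade is in {2,5}.
From clues 1–7: Goran → position 1, Wade → position 2, Ximena → position 3, Tariq → position 4, Pia → position 5, Ivan → position 6.

Goran, Wade, Ximena, Tariq, Pia, Ivan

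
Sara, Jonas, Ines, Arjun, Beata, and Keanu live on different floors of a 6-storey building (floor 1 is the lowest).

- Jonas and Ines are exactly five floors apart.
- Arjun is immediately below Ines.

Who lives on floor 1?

Jonas

With clue 1, Arjun, Beata, Keanu, and Sara are ruled out for floor 1.
With clues 1–2, Ines is ruled out for floor 1.
So floor 1 is Jonas.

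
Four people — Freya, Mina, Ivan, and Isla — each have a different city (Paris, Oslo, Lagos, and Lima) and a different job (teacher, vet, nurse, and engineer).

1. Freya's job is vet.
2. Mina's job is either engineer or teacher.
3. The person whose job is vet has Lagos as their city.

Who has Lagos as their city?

With clues 1–3, Isla, Ivan, and Mina are impossible for the one with city Lagos.
That leaves Freya.

Freya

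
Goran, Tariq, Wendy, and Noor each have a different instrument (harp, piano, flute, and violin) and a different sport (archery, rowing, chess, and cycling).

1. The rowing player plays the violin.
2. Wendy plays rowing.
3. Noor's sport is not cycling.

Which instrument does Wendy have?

With clues 1–2, flute, harp, and piano are impossible for Wendy's instrument.
That leaves violin.

violin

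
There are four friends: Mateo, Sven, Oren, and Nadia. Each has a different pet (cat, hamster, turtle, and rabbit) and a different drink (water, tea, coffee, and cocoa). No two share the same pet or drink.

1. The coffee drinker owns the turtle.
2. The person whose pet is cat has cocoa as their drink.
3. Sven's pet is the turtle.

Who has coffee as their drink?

Sven

With clues 1–3, Mateo, Nadia, and Oren are impossible for the one with drink coffee.
That leaves Sven.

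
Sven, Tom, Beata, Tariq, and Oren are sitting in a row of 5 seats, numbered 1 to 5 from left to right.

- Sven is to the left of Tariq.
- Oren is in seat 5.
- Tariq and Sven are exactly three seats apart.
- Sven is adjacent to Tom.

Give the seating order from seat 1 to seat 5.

From clue 1: Sven is in {1,2,3,4}.
From clues 1–2: Oren → seat 5.
From clues 1–3: Sven → seat 1, Tariq → seat 4.
From clues 1–4: Tom → seat 2, Beata → seat 3.

Sven, Tom, Beata, Tariq, Oren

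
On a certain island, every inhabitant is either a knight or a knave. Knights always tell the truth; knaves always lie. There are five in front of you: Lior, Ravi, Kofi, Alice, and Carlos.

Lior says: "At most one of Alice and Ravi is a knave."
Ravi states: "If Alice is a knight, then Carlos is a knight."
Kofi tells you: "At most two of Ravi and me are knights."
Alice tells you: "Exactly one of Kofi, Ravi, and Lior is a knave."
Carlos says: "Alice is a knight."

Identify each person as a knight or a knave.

Lior: knight, Ravi: knight, Kofi: knight, Alice: knave, Carlos: knave

Regardless of anyone's role, Kofi's statement is true, so Kofi is a knight.
Consider Lior. Suppose Lior is a knave.
Then no assignment of the remaining roles makes every statement match its speaker's type — contradiction.
So Lior is a knight.
Consider Ravi. Suppose Ravi is a knave.
Then no assignment of the remaining roles makes every statement match its speaker's type — contradiction.
So Ravi is a knight.
With that fixed, Alice's statement is false, so Alice is a knave.
With that fixed, Carlos's statement is false, so Carlos is a knave.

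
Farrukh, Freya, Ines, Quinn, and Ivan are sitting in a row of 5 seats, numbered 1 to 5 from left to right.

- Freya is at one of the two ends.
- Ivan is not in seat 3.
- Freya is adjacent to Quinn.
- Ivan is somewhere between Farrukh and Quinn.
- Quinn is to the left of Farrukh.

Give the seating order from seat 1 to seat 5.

Freya, Quinn, Ines, Ivan, Farrukh

From clue 1: Freya is in {1,5}.
From clues 1–4: Ines → seat 3.
From clues 1–5: Freya → seat 1, Quinn → seat 2, Ivan → seat 4, Farrukh → seat 5.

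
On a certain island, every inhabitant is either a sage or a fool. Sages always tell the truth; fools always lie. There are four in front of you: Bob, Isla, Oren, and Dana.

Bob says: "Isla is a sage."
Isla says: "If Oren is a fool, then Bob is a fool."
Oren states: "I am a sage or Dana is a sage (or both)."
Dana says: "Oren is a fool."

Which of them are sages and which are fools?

Consider Bob. Suppose Bob is a fool.
Then no assignment of the remaining roles makes every statement match its speaker's type — contradiction.
So Bob is a sage.
Consider Isla. Suppose Isla is a fool.
Then Bob's statement comes out false, contradicting Bob being a sage.
So Isla is a sage.
Consider Oren. Suppose Oren is a fool.
Then Isla's statement comes out false, contradicting Isla being a sage.
So Oren is a sage.
With that fixed, Dana's statement is false, so Dana is a fool.

Bob: sage, Isla: sage, Oren: sage, Dana: fool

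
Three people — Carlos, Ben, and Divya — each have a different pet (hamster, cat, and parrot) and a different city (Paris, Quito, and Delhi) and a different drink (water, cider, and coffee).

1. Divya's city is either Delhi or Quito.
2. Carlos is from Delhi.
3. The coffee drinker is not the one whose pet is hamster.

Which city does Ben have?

Paris

With clues 1–2, Delhi and Quito are impossible for Ben's city.
That leaves Paris.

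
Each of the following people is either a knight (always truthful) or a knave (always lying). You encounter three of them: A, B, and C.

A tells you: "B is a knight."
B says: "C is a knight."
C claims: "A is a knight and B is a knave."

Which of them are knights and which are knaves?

Consider A. Suppose A is a knight.
Then no assignment of the remaining roles makes every statement match its speaker's type — contradiction.
So A is a knave.
With that fixed, C's statement is false, so C is a knave.
With that fixed, B's statement is false, so B is a knave.

A: knave, B: knave, C: knave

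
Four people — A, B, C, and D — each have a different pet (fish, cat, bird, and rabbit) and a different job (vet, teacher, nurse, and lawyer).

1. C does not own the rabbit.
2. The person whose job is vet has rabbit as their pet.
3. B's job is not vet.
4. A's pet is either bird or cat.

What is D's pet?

With clues 1–4, bird, cat, and fish are impossible for D's pet.
That leaves rabbit.

rabbit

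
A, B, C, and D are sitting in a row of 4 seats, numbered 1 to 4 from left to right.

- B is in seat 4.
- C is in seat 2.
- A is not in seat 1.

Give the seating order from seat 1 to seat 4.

D, C, A, B

From clue 1: B → seat 4.
From clues 1–2: C → seat 2.
From clues 1–3: D → seat 1, A → seat 3.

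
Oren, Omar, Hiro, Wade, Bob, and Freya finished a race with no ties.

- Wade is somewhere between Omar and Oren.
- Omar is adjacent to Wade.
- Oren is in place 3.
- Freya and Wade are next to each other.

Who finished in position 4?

Freya

With clues 1–3, Omar and Oren are ruled out for place 4.
With clues 1–4, Bob, Hiro, and Wade are ruled out for place 4.
So place 4 is Freya.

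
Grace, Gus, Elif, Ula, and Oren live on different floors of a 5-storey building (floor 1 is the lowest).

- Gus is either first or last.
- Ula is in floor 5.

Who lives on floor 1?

Gus

With clues 1–2, Elif, Grace, Oren, and Ula are ruled out for floor 1.
So floor 1 is Gus.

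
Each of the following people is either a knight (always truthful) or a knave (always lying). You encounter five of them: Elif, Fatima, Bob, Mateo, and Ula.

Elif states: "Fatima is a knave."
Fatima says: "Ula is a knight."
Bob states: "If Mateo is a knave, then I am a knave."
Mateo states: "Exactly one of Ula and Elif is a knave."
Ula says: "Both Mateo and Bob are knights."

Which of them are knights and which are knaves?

Consider Elif. Suppose Elif is a knight.
Then no assignment of the remaining roles makes every statement match its speaker's type — contradiction.
So Elif is a knave.
Consider Fatima. Suppose Fatima is a knave.
Then Elif's statement comes out true, contradicting Elif being a knave.
So Fatima is a knight.
Consider Bob. Suppose Bob is a knave.
Then Bob's own statement would have to be false, but it can't be — contradiction.
So Bob is a knight.
Consider Mateo. Suppose Mateo is a knave.
Then Bob's statement comes out false, contradicting Bob being a knight.
So Mateo is a knight.
With that fixed, Ula's statement is true, so Ula is a knight.

Elif: knave, Fatima: knight, Bob: knight, Mateo: knight, Ula: knight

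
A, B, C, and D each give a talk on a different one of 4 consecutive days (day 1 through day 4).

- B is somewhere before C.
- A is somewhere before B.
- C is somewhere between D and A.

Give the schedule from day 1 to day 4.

From clue 1: B is in {1,2,3}.
From clues 1–2: A is in {1,2}.
From clues 1–3: A → day 1, B → day 2, C → day 3, D → day 4.

A, B, C, D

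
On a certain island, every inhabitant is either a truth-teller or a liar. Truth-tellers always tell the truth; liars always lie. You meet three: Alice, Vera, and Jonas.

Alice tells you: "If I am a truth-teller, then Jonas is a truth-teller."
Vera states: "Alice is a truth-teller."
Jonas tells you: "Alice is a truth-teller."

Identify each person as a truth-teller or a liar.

Alice: truth-teller, Vera: truth-teller, Jonas: truth-teller

Consider Alice. Suppose Alice is a liar.
Then Alice's own statement would have to be false, but it can't be — contradiction.
So Alice is a truth-teller.
With that fixed, Vera's statement is true, so Vera is a truth-teller.
With that fixed, Jonas's statement is true, so Jonas is a truth-teller.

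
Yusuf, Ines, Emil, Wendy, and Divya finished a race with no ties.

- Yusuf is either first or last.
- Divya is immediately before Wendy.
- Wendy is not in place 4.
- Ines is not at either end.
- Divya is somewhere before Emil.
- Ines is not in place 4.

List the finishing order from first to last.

Divya, Wendy, Ines, Emil, Yusuf

From clue 1: Yusuf is in {1,5}.
From clues 1–6: Divya → place 1, Wendy → place 2, Ines → place 3, Emil → place 4, Yusuf → place 5.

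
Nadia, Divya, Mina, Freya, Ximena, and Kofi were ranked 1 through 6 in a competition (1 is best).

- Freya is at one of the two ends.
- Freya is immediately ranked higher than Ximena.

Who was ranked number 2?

With clue 1, Freya is ruled out for rank 2.
With clues 1–2, Divya, Kofi, Mina, and Nadia are ruled out for rank 2.
So rank 2 is Ximena.

Ximena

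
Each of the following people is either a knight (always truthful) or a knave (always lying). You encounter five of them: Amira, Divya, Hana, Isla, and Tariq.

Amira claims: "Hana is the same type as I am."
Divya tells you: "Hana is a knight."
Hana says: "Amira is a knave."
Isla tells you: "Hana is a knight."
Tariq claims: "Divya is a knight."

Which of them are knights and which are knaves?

Consider Amira. Suppose Amira is a knight.
Then no assignment of the remaining roles makes every statement match its speaker's type — contradiction.
So Amira is a knave.
With that fixed, Hana's statement is true, so Hana is a knight.
With that fixed, Isla's statement is true, so Isla is a knight.
With that fixed, Divya's statement is true, so Divya is a knight.
With that fixed, Tariq's statement is true, so Tariq is a knight.

Amira: knave, Divya: knight, Hana: knight, Isla: knight, Tariq: knight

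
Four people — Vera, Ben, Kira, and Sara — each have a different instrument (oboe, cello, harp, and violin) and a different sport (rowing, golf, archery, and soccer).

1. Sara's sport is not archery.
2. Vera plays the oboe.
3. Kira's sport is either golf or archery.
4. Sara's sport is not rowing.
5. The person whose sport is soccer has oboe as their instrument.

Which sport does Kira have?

With clues 1–3, rowing and soccer are impossible for Kira's sport.
With clues 1–5, golf is impossible for Kira's sport.
That leaves archery.

archery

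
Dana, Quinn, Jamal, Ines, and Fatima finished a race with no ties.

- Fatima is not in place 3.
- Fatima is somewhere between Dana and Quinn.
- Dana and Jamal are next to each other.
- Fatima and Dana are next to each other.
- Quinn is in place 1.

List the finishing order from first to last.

From clue 1: Fatima is in {1,2,4,5}.
From clues 1–2: Fatima is in {2,4}.
From clues 1–3: Quinn is in {1,5}.
From clues 1–4: Dana → place 3.
From clues 1–5: Quinn → place 1, Fatima → place 2, Jamal → place 4, Ines → place 5.

Quinn, Fatima, Dana, Jamal, Ines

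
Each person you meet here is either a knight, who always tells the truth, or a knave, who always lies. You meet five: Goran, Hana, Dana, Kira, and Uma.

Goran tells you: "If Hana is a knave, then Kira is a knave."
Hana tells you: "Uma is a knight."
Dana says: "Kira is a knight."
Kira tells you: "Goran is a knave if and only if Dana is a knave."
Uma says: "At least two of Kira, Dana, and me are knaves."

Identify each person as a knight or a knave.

Goran: knight, Hana: knight, Dana: knave, Kira: knave, Uma: knight

Consider Goran. Suppose Goran is a knave.
Then no assignment of the remaining roles makes every statement match its speaker's type — contradiction.
So Goran is a knight.
Consider Hana. Suppose Hana is a knave.
Then no assignment of the remaining roles makes every statement match its speaker's type — contradiction.
So Hana is a knight.
Consider Dana. Suppose Dana is a knight.
Then no assignment of the remaining roles makes every statement match its speaker's type — contradiction.
So Dana is a knave.
With that fixed, Kira's statement is false, so Kira is a knave.
With that fixed, Uma's statement is true, so Uma is a knight.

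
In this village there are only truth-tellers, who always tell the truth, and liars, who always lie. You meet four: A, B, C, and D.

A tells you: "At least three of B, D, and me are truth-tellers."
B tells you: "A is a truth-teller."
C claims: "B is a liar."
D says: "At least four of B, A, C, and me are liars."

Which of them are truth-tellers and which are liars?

A: liar, B: liar, C: truth-teller, D: liar

Consider A. Suppose A is a truth-teller.
Then no assignment of the remaining roles makes every statement match its speaker's type — contradiction.
So A is a liar.
With that fixed, B's statement is false, so B is a liar.
With that fixed, C's statement is true, so C is a truth-teller.
With that fixed, D's statement is false, so D is a liar.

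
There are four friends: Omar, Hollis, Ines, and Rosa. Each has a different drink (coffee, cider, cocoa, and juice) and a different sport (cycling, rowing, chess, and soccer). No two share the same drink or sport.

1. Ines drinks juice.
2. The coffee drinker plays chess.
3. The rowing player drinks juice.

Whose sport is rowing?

Ines

With clues 1–3, Hollis, Omar, and Rosa are impossible for the one with sport rowing.
That leaves Ines.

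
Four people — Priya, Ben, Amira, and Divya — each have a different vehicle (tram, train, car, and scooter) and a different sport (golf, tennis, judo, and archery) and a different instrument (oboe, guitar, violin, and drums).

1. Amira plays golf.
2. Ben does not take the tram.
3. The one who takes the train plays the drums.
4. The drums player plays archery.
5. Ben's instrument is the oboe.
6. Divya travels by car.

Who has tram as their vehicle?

Amira

With clues 1–2, Ben is impossible for the one with vehicle tram.
With clues 1–6, Divya and Priya are impossible for the one with vehicle tram.
That leaves Amira.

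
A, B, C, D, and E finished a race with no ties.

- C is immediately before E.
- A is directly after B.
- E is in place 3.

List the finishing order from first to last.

From clue 1: C is in {1,2,3,4}.
From clues 1–2: D is in {1,3,5}.
From clues 1–3: D → place 1, C → place 2, E → place 3, B → place 4, A → place 5.

D, C, E, B, A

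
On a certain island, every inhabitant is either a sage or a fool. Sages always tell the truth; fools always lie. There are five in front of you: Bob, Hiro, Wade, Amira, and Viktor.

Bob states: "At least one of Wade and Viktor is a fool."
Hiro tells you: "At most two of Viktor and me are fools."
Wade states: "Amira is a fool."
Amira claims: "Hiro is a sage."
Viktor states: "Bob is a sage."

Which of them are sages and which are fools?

Regardless of anyone's role, Hiro's statement is true, so Hiro is a sage.
With that fixed, Amira's statement is true, so Amira is a sage.
With that fixed, Wade's statement is false, so Wade is a fool.
With that fixed, Bob's statement is true, so Bob is a sage.
With that fixed, Viktor's statement is true, so Viktor is a sage.

Bob: sage, Hiro: sage, Wade: fool, Amira: sage, Viktor: sage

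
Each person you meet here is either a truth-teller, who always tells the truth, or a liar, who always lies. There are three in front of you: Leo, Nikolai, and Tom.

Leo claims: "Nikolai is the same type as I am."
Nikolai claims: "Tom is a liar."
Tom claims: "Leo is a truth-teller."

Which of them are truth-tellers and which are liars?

Consider Leo. Suppose Leo is a truth-teller.
Then no assignment of the remaining roles makes every statement match its speaker's type — contradiction.
So Leo is a liar.
With that fixed, Tom's statement is false, so Tom is a liar.
With that fixed, Nikolai's statement is true, so Nikolai is a truth-teller.

Leo: liar, Nikolai: truth-teller, Tom: liar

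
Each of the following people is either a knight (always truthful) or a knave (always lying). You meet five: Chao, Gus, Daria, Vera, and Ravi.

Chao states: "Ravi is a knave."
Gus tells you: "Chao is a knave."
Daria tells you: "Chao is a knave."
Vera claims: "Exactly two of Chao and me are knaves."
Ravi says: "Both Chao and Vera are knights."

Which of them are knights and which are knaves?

Chao: knight, Gus: knave, Daria: knave, Vera: knave, Ravi: knave

Consider Chao. Suppose Chao is a knave.
Then whichever role Vera has, Vera's statement has the wrong truth value — contradiction.
So Chao is a knight.
With that fixed, Gus's statement is false, so Gus is a knave.
With that fixed, Daria's statement is false, so Daria is a knave.
With that fixed, Vera's statement is false, so Vera is a knave.
With that fixed, Ravi's statement is false, so Ravi is a knave.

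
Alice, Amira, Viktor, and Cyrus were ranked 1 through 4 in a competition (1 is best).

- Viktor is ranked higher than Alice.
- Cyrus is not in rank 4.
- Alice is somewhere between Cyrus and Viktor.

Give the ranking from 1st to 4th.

Viktor, Alice, Cyrus, Amira

From clue 1: Alice is in {2,3,4}.
From clues 1–3: Viktor → rank 1, Alice → rank 2, Cyrus → rank 3, Amira → rank 4.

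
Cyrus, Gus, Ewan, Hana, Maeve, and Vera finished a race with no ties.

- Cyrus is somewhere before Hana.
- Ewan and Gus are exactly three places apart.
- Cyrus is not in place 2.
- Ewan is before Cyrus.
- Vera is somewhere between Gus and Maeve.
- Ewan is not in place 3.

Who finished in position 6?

Hana

With clue 1, Cyrus is ruled out for place 6.
With clues 1–4, Ewan is ruled out for place 6.
With clues 1–5, Maeve and Vera are ruled out for place 6.
With clues 1–6, Gus is ruled out for place 6.
So place 6 is Hana.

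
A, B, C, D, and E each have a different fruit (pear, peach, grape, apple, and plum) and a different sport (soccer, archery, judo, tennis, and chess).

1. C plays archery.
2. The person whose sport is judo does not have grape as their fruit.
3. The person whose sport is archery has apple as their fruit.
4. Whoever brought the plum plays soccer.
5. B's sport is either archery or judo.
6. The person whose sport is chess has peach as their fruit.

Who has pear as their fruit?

With clues 1–3, C is impossible for the one with fruit pear.
With clues 1–6, A, D, and E are impossible for the one with fruit pear.
That leaves B.

B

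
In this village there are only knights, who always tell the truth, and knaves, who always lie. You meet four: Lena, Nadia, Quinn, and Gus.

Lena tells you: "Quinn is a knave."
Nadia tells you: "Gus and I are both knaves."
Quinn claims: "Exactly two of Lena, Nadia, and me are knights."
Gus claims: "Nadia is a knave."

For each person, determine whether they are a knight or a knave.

Lena: knight, Nadia: knave, Quinn: knave, Gus: knight

Consider Lena. Suppose Lena is a knave.
Then no assignment of the remaining roles makes every statement match its speaker's type — contradiction.
So Lena is a knight.
Consider Nadia. Suppose Nadia is a knight.
Then Nadia's own statement would have to be true, but it can't be — contradiction.
So Nadia is a knave.
With that fixed, Gus's statement is true, so Gus is a knight.
Consider Quinn. Suppose Quinn is a knight.
Then Lena's statement comes out false, contradicting Lena being a knight.
So Quinn is a knave.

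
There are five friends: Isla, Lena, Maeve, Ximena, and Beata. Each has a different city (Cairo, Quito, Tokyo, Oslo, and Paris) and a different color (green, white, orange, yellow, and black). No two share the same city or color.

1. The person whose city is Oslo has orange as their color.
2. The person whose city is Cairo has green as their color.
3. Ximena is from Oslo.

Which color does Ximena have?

orange

With clues 1–3, black, green, white, and yellow are impossible for Ximena's color.
That leaves orange.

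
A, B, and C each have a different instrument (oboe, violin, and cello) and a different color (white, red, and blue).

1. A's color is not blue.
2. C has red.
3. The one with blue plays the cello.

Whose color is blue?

Clue 1 rules out A for the one with color blue.
With clues 1–2, C is impossible for the one with color blue.
That leaves B.

B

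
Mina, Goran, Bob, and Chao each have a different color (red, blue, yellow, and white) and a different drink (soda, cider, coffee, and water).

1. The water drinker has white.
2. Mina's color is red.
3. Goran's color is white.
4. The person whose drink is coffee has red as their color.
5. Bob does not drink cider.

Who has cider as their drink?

With clues 1–3, Goran is impossible for the one with drink cider.
With clues 1–4, Mina is impossible for the one with drink cider.
With clues 1–5, Bob is impossible for the one with drink cider.
That leaves Chao.

Chao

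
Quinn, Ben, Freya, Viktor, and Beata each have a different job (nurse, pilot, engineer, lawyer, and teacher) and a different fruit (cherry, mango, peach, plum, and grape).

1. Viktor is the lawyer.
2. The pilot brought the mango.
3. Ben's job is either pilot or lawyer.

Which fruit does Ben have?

With clues 1–3, cherry, grape, peach, and plum are impossible for Ben's fruit.
That leaves mango.

mango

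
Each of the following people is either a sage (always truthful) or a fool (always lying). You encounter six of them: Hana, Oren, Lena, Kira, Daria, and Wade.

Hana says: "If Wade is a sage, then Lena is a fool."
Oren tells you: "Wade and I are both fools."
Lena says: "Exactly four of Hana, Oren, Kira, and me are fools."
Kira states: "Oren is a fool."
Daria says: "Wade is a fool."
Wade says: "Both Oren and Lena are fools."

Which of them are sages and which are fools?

Consider Hana. Suppose Hana is a fool.
Then no assignment of the remaining roles makes every statement match its speaker's type — contradiction.
So Hana is a sage.
With that fixed, Lena's statement is false, so Lena is a fool.
Consider Oren. Suppose Oren is a sage.
Then Oren's own statement would have to be true, but it can't be — contradiction.
So Oren is a fool.
With that fixed, Kira's statement is true, so Kira is a sage.
With that fixed, Wade's statement is true, so Wade is a sage.
With that fixed, Daria's statement is false, so Daria is a fool.

Hana: sage, Oren: fool, Lena: fool, Kira: sage, Daria: fool, Wade: sage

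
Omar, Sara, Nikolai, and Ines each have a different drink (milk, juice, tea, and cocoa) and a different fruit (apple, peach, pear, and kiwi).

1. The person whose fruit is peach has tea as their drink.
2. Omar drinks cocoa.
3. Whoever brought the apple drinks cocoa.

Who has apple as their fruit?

Omar

With clues 1–3, Ines, Nikolai, and Sara are impossible for the one with fruit apple.
That leaves Omar.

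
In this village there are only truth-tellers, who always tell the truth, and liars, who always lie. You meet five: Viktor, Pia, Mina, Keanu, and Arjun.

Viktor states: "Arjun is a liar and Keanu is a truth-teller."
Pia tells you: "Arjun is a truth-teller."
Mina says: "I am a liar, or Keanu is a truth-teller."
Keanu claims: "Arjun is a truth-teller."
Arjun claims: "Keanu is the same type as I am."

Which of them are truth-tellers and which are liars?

Consider Viktor. Suppose Viktor is a truth-teller.
Then no assignment of the remaining roles makes every statement match its speaker's type — contradiction.
So Viktor is a liar.
Consider Pia. Suppose Pia is a liar.
Then no assignment of the remaining roles makes every statement match its speaker's type — contradiction.
So Pia is a truth-teller.
Consider Mina. Suppose Mina is a liar.
Then Mina's own statement would have to be false, but it can't be — contradiction.
So Mina is a truth-teller.
Consider Keanu. Suppose Keanu is a liar.
Then Mina's statement comes out false, contradicting Mina being a truth-teller.
So Keanu is a truth-teller.
Consider Arjun. Suppose Arjun is a liar.
Then Viktor's statement comes out true, contradicting Viktor being a liar.
So Arjun is a truth-teller.

Viktor: liar, Pia: truth-teller, Mina: truth-teller, Keanu: truth-teller, Arjun: truth-teller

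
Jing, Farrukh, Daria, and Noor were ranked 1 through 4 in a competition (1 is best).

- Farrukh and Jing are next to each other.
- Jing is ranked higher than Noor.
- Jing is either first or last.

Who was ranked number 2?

With clues 1–2, Daria and Noor are ruled out for rank 2.
With clues 1–3, Jing is ruled out for rank 2.
So rank 2 is Farrukh.

Farrukh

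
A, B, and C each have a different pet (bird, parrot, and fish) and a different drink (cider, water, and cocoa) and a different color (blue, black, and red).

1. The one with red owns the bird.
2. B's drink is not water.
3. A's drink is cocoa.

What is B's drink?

With clues 1–2, water is impossible for B's drink.
With clues 1–3, cocoa is impossible for B's drink.
That leaves cider.

cider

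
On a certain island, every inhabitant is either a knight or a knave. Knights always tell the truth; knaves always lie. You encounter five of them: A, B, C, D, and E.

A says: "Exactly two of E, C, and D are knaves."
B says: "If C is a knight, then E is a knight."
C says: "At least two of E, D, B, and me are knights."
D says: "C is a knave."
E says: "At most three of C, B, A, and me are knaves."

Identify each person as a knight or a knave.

Consider A. Suppose A is a knight.
Then no assignment of the remaining roles makes every statement match its speaker's type — contradiction.
So A is a knave.
Consider B. Suppose B is a knave.
Then no assignment of the remaining roles makes every statement match its speaker's type — contradiction.
So B is a knight.
With that fixed, E's statement is true, so E is a knight.
With that fixed, C's statement is true, so C is a knight.
With that fixed, D's statement is false, so D is a knave.

A: knave, B: knight, C: knight, D: knave, E: knight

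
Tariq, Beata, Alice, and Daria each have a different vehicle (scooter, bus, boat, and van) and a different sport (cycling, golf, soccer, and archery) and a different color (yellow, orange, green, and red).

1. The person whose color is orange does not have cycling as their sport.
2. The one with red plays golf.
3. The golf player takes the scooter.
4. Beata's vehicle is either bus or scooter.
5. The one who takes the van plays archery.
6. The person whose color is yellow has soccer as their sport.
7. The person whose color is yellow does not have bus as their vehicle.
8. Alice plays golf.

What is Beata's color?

With clues 1–6, orange is impossible for Beata's color.
With clues 1–7, yellow is impossible for Beata's color.
With clues 1–8, red is impossible for Beata's color.
That leaves green.

green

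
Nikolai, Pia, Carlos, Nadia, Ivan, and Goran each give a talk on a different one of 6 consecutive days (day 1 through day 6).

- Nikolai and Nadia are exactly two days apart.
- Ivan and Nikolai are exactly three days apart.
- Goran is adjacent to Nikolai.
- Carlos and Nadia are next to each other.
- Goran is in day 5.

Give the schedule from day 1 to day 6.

Ivan, Nadia, Carlos, Nikolai, Goran, Pia

From clues 1–4: Nikolai is in {2,3,4,5}.
From clues 1–5: Ivan → day 1, Nadia → day 2, Carlos → day 3, Nikolai → day 4, Goran → day 5, Pia → day 6.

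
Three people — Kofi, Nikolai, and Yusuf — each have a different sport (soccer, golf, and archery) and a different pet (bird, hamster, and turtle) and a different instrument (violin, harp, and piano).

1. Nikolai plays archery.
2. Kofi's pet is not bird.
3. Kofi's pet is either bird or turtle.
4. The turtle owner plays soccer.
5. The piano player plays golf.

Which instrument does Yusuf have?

With clues 1–5, harp and violin are impossible for Yusuf's instrument.
That leaves piano.

piano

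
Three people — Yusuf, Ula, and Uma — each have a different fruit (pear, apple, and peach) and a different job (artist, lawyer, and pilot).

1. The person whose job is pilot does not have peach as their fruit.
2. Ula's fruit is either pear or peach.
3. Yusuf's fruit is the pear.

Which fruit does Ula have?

With clues 1–2, apple is impossible for Ula's fruit.
With clues 1–3, pear is impossible for Ula's fruit.
That leaves peach.

peach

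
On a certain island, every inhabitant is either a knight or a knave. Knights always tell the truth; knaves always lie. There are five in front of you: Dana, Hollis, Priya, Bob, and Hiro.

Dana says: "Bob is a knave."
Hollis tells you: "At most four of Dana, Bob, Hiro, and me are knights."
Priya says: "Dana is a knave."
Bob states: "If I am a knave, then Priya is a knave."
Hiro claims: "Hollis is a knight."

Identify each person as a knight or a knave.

Dana: knave, Hollis: knight, Priya: knight, Bob: knight, Hiro: knight

Regardless of anyone's role, Hollis's statement is true, so Hollis is a knight.
With that fixed, Hiro's statement is true, so Hiro is a knight.
Consider Dana. Suppose Dana is a knight.
Then no assignment of the remaining roles makes every statement match its speaker's type — contradiction.
So Dana is a knave.
With that fixed, Priya's statement is true, so Priya is a knight.
Consider Bob. Suppose Bob is a knave.
Then Dana's statement comes out true, contradicting Dana being a knave.
So Bob is a knight.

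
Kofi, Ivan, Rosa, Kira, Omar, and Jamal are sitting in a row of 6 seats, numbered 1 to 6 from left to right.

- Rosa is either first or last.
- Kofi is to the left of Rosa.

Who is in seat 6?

Rosa

With clues 1–2, Ivan, Jamal, Kira, Kofi, and Omar are ruled out for seat 6.
So seat 6 is Rosa.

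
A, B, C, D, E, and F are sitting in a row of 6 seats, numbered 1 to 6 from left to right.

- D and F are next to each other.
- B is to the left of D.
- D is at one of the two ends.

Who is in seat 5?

F

With clues 1–2, B is ruled out for seat 5.
With clues 1–3, A, C, D, and E are ruled out for seat 5.
So seat 5 is F.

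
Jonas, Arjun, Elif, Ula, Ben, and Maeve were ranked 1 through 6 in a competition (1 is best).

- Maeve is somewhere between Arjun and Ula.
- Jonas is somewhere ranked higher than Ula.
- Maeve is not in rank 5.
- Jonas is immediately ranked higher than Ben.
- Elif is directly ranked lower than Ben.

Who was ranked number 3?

Jonas

With clues 1–5, Arjun, Ben, Elif, Maeve, and Ula are ruled out for rank 3.
So rank 3 is Jonas.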